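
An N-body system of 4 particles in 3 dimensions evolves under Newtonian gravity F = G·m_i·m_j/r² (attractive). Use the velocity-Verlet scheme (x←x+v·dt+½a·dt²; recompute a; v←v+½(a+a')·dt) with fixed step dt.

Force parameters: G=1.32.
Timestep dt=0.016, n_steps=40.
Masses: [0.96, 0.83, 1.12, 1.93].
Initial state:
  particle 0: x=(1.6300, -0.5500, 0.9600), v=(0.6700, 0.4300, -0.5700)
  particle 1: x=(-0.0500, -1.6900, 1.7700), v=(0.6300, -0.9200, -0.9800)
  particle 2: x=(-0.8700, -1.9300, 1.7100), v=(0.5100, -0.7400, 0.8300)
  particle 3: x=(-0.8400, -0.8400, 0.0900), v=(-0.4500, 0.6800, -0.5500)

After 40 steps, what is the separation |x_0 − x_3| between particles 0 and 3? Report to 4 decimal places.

step 0: x0=(1.6300, -0.5500, 0.9600) x1=(-0.0500, -1.6900, 1.7700) x2=(-0.8700, -1.9300, 1.7100) x3=(-0.8400, -0.8400, 0.0900)
step 1: x0=(1.6406, -0.5432, 0.9509) x1=(-0.0402, -1.7047, 1.7542) x2=(-0.8616, -1.9417, 1.7232) x3=(-0.8472, -0.8292, 0.0813)
step 2: x0=(1.6511, -0.5364, 0.9418) x1=(-0.0308, -1.7195, 1.7383) x2=(-0.8529, -1.9532, 1.7363) x3=(-0.8543, -0.8184, 0.0727)
step 3: x0=(1.6614, -0.5296, 0.9326) x1=(-0.0220, -1.7343, 1.7222) x2=(-0.8437, -1.9645, 1.7492) x3=(-0.8613, -0.8077, 0.0643)
step 4: x0=(1.6715, -0.5230, 0.9235) x1=(-0.0137, -1.7492, 1.7060) x2=(-0.8342, -1.9756, 1.7620) x3=(-0.8682, -0.7971, 0.0560)
step 5: x0=(1.6815, -0.5164, 0.9144) x1=(-0.0059, -1.7641, 1.6896) x2=(-0.8242, -1.9865, 1.7747) x3=(-0.8751, -0.7866, 0.0478)
step 6: x0=(1.6913, -0.5098, 0.9053) x1=(0.0013, -1.7790, 1.6732) x2=(-0.8138, -1.9972, 1.7871) x3=(-0.8820, -0.7761, 0.0398)
step 7: x0=(1.7010, -0.5033, 0.8962) x1=(0.0081, -1.7940, 1.6567) x2=(-0.8031, -2.0077, 1.7994) x3=(-0.8887, -0.7657, 0.0319)
step 8: x0=(1.7105, -0.4969, 0.8871) x1=(0.0144, -1.8090, 1.6402) x2=(-0.7920, -2.0180, 1.8115) x3=(-0.8954, -0.7554, 0.0242)
step 9: x0=(1.7198, -0.4905, 0.8780) x1=(0.0201, -1.8240, 1.6237) x2=(-0.7804, -2.0281, 1.8234) x3=(-0.9020, -0.7451, 0.0165)
step 10: x0=(1.7290, -0.4842, 0.8689) x1=(0.0253, -1.8390, 1.6071) x2=(-0.7685, -2.0380, 1.8351) x3=(-0.9085, -0.7350, 0.0090)
step 11: x0=(1.7381, -0.4780, 0.8598) x1=(0.0301, -1.8540, 1.5906) x2=(-0.7562, -2.0477, 1.8466) x3=(-0.9150, -0.7249, 0.0016)
step 12: x0=(1.7470, -0.4718, 0.8507) x1=(0.0343, -1.8690, 1.5741) x2=(-0.7435, -2.0573, 1.8578) x3=(-0.9214, -0.7148, -0.0056)
step 13: x0=(1.7557, -0.4656, 0.8417) x1=(0.0380, -1.8841, 1.5576) x2=(-0.7305, -2.0667, 1.8688) x3=(-0.9277, -0.7049, -0.0128)
step 14: x0=(1.7643, -0.4596, 0.8326) x1=(0.0413, -1.8991, 1.5413) x2=(-0.7171, -2.0759, 1.8795) x3=(-0.9340, -0.6950, -0.0199)
step 15: x0=(1.7728, -0.4536, 0.8235) x1=(0.0440, -1.9142, 1.5250) x2=(-0.7033, -2.0849, 1.8900) x3=(-0.9402, -0.6852, -0.0268)
step 16: x0=(1.7811, -0.4476, 0.8144) x1=(0.0463, -1.9292, 1.5089) x2=(-0.6892, -2.0938, 1.9002) x3=(-0.9463, -0.6754, -0.0337)
step 17: x0=(1.7893, -0.4417, 0.8054) x1=(0.0481, -1.9443, 1.4928) x2=(-0.6747, -2.1025, 1.9102) x3=(-0.9523, -0.6657, -0.0404)
step 18: x0=(1.7973, -0.4358, 0.7963) x1=(0.0494, -1.9593, 1.4770) x2=(-0.6598, -2.1111, 1.9198) x3=(-0.9583, -0.6561, -0.0470)
step 19: x0=(1.8052, -0.4300, 0.7872) x1=(0.0503, -1.9743, 1.4613) x2=(-0.6447, -2.1195, 1.9292) x3=(-0.9642, -0.6465, -0.0536)
step 20: x0=(1.8130, -0.4243, 0.7782) x1=(0.0508, -1.9893, 1.4458) x2=(-0.6292, -2.1277, 1.9382) x3=(-0.9700, -0.6370, -0.0600)
step 21: x0=(1.8206, -0.4186, 0.7691) x1=(0.0508, -2.0043, 1.4305) x2=(-0.6134, -2.1359, 1.9469) x3=(-0.9758, -0.6276, -0.0664)
step 22: x0=(1.8281, -0.4130, 0.7601) x1=(0.0503, -2.0192, 1.4154) x2=(-0.5972, -2.1439, 1.9553) x3=(-0.9815, -0.6182, -0.0726)
step 23: x0=(1.8354, -0.4074, 0.7510) x1=(0.0495, -2.0341, 1.4005) x2=(-0.5808, -2.1517, 1.9634) x3=(-0.9871, -0.6089, -0.0788)
step 24: x0=(1.8427, -0.4019, 0.7420) x1=(0.0483, -2.0490, 1.3859) x2=(-0.5641, -2.1595, 1.9711) x3=(-0.9927, -0.5997, -0.0848)
step 25: x0=(1.8498, -0.3964, 0.7330) x1=(0.0466, -2.0638, 1.3716) x2=(-0.5471, -2.1671, 1.9784) x3=(-0.9982, -0.5905, -0.0908)
step 26: x0=(1.8567, -0.3910, 0.7239) x1=(0.0446, -2.0786, 1.3575) x2=(-0.5298, -2.1746, 1.9854) x3=(-1.0036, -0.5814, -0.0967)
step 27: x0=(1.8636, -0.3857, 0.7149) x1=(0.0422, -2.0933, 1.3437) x2=(-0.5123, -2.1819, 1.9921) x3=(-1.0090, -0.5724, -0.1025)
step 28: x0=(1.8703, -0.3804, 0.7059) x1=(0.0395, -2.1080, 1.3303) x2=(-0.4945, -2.1892, 1.9984) x3=(-1.0143, -0.5634, -0.1083)
step 29: x0=(1.8769, -0.3751, 0.6969) x1=(0.0365, -2.1226, 1.3171) x2=(-0.4764, -2.1964, 2.0043) x3=(-1.0195, -0.5545, -0.1139)
step 30: x0=(1.8833, -0.3699, 0.6879) x1=(0.0331, -2.1371, 1.3043) x2=(-0.4582, -2.2034, 2.0098) x3=(-1.0247, -0.5456, -0.1195)
step 31: x0=(1.8897, -0.3648, 0.6788) x1=(0.0294, -2.1516, 1.2918) x2=(-0.4397, -2.2104, 2.0149) x3=(-1.0297, -0.5368, -0.1250)
step 32: x0=(1.8959, -0.3597, 0.6698) x1=(0.0254, -2.1660, 1.2797) x2=(-0.4210, -2.2172, 2.0196) x3=(-1.0348, -0.5281, -0.1304)
step 33: x0=(1.9020, -0.3546, 0.6608) x1=(0.0211, -2.1803, 1.2679) x2=(-0.4021, -2.2240, 2.0240) x3=(-1.0397, -0.5194, -0.1358)
step 34: x0=(1.9080, -0.3496, 0.6519) x1=(0.0166, -2.1946, 1.2565) x2=(-0.3830, -2.2307, 2.0279) x3=(-1.0446, -0.5108, -0.1411)
step 35: x0=(1.9138, -0.3447, 0.6429) x1=(0.0118, -2.2087, 1.2454) x2=(-0.3638, -2.2373, 2.0314) x3=(-1.0495, -0.5022, -0.1463)
step 36: x0=(1.9196, -0.3398, 0.6339) x1=(0.0068, -2.2228, 1.2348) x2=(-0.3444, -2.2438, 2.0346) x3=(-1.0542, -0.4937, -0.1514)
step 37: x0=(1.9252, -0.3349, 0.6249) x1=(0.0016, -2.2367, 1.2245) x2=(-0.3248, -2.2503, 2.0373) x3=(-1.0589, -0.4853, -0.1565)
step 38: x0=(1.9307, -0.3301, 0.6159) x1=(-0.0038, -2.2506, 1.2146) x2=(-0.3051, -2.2567, 2.0396) x3=(-1.0636, -0.4769, -0.1615)
step 39: x0=(1.9361, -0.3254, 0.6070) x1=(-0.0094, -2.2644, 1.2051) x2=(-0.2853, -2.2630, 2.0415) x3=(-1.0681, -0.4685, -0.1664)
step 40: x0=(1.9414, -0.3207, 0.5980) x1=(-0.0152, -2.2781, 1.1960) x2=(-0.2653, -2.2692, 2.0430) x3=(-1.0726, -0.4603, -0.1712)

3.1138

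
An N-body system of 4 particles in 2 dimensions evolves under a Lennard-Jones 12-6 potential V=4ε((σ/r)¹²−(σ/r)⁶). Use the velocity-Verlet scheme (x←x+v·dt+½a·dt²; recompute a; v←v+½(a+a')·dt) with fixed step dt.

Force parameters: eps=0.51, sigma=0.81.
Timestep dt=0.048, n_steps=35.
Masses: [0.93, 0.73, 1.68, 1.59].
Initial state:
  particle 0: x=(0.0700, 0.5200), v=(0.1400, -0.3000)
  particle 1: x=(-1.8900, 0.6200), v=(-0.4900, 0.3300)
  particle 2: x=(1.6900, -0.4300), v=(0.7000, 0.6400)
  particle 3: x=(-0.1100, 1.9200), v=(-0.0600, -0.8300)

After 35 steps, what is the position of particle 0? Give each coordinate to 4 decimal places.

step 0: x0=(0.0700, 0.5200) x1=(-1.8900, 0.6200) x2=(1.6900, -0.4300) x3=(-0.1100, 1.9200)
step 1: x0=(0.0767, 0.5059) x1=(-1.9135, 0.6359) x2=(1.7236, -0.3993) x3=(-0.1129, 1.8799)
step 2: x0=(0.0833, 0.4926) x1=(-1.9368, 0.6517) x2=(1.7571, -0.3685) x3=(-0.1157, 1.8394)
step 3: x0=(0.0898, 0.4801) x1=(-1.9600, 0.6676) x2=(1.7906, -0.3377) x3=(-0.1184, 1.7984)
step 4: x0=(0.0961, 0.4686) x1=(-1.9831, 0.6835) x2=(1.8240, -0.3069) x3=(-0.1211, 1.7567)
step 5: x0=(0.1023, 0.4582) x1=(-2.0061, 0.6994) x2=(1.8574, -0.2760) x3=(-0.1237, 1.7143)
step 6: x0=(0.1084, 0.4492) x1=(-2.0290, 0.7154) x2=(1.8907, -0.2452) x3=(-0.1261, 1.6712)
step 7: x0=(0.1141, 0.4416) x1=(-2.0518, 0.7314) x2=(1.9239, -0.2143) x3=(-0.1284, 1.6271)
step 8: x0=(0.1196, 0.4358) x1=(-2.0745, 0.7473) x2=(1.9572, -0.1834) x3=(-0.1306, 1.5820)
step 9: x0=(0.1246, 0.4321) x1=(-2.0971, 0.7633) x2=(1.9903, -0.1525) x3=(-0.1324, 1.5356)
step 10: x0=(0.1291, 0.4310) x1=(-2.1196, 0.7794) x2=(2.0235, -0.1215) x3=(-0.1339, 1.4876)
step 11: x0=(0.1328, 0.4329) x1=(-2.1420, 0.7954) x2=(2.0565, -0.0906) x3=(-0.1350, 1.4380)
step 12: x0=(0.1357, 0.4382) x1=(-2.1643, 0.8114) x2=(2.0896, -0.0596) x3=(-0.1356, 1.3862)
step 13: x0=(0.1376, 0.4471) x1=(-2.1866, 0.8275) x2=(2.1226, -0.0286) x3=(-0.1357, 1.3324)
step 14: x0=(0.1391, 0.4574) x1=(-2.2087, 0.8435) x2=(2.1556, 0.0024) x3=(-0.1354, 1.2777)
step 15: x0=(0.1432, 0.4599) x1=(-2.2308, 0.8596) x2=(2.1885, 0.0333) x3=(-0.1368, 1.2276)
step 16: x0=(0.1582, 0.4327) x1=(-2.2528, 0.8757) x2=(2.2214, 0.0644) x3=(-0.1444, 1.1948)
step 17: x0=(0.1841, 0.3781) x1=(-2.2748, 0.8918) x2=(2.2543, 0.0954) x3=(-0.1585, 1.1781)
step 18: x0=(0.2127, 0.3173) x1=(-2.2966, 0.9078) x2=(2.2871, 0.1264) x3=(-0.1741, 1.1650)
step 19: x0=(0.2405, 0.2581) x1=(-2.3184, 0.9239) x2=(2.3199, 0.1574) x3=(-0.1893, 1.1509)
step 20: x0=(0.2668, 0.2023) x1=(-2.3401, 0.9400) x2=(2.3527, 0.1884) x3=(-0.2036, 1.1348)
step 21: x0=(0.2916, 0.1497) x1=(-2.3618, 0.9561) x2=(2.3855, 0.2195) x3=(-0.2170, 1.1169)
step 22: x0=(0.3149, 0.0998) x1=(-2.3834, 0.9722) x2=(2.4182, 0.2505) x3=(-0.2295, 1.0974)
step 23: x0=(0.3371, 0.0522) x1=(-2.4050, 0.9883) x2=(2.4509, 0.2815) x3=(-0.2414, 1.0765)
step 24: x0=(0.3582, 0.0065) x1=(-2.4265, 1.0044) x2=(2.4835, 0.3125) x3=(-0.2526, 1.0546)
step 25: x0=(0.3784, -0.0377) x1=(-2.4479, 1.0205) x2=(2.5162, 0.3435) x3=(-0.2634, 1.0317)
step 26: x0=(0.3979, -0.0805) x1=(-2.4693, 1.0366) x2=(2.5488, 0.3746) x3=(-0.2736, 1.0081)
step 27: x0=(0.4167, -0.1222) x1=(-2.4907, 1.0527) x2=(2.5814, 0.4056) x3=(-0.2835, 0.9837)
step 28: x0=(0.4349, -0.1629) x1=(-2.5120, 1.0687) x2=(2.6140, 0.4366) x3=(-0.2930, 0.9589)
step 29: x0=(0.4526, -0.2027) x1=(-2.5332, 1.0848) x2=(2.6465, 0.4676) x3=(-0.3023, 0.9335)
step 30: x0=(0.4699, -0.2418) x1=(-2.5544, 1.1009) x2=(2.6790, 0.4986) x3=(-0.3112, 0.9077)
step 31: x0=(0.4867, -0.2802) x1=(-2.5756, 1.1170) x2=(2.7116, 0.5296) x3=(-0.3200, 0.8815)
step 32: x0=(0.5031, -0.3180) x1=(-2.5968, 1.1330) x2=(2.7441, 0.5606) x3=(-0.3285, 0.8550)
step 33: x0=(0.5192, -0.3554) x1=(-2.6179, 1.1491) x2=(2.7766, 0.5916) x3=(-0.3368, 0.8281)
step 34: x0=(0.5349, -0.3922) x1=(-2.6389, 1.1652) x2=(2.8091, 0.6226) x3=(-0.3449, 0.8010)
step 35: x0=(0.5504, -0.4286) x1=(-2.6600, 1.1812) x2=(2.8416, 0.6536) x3=(-0.3528, 0.7737)

(0.5504, -0.4286)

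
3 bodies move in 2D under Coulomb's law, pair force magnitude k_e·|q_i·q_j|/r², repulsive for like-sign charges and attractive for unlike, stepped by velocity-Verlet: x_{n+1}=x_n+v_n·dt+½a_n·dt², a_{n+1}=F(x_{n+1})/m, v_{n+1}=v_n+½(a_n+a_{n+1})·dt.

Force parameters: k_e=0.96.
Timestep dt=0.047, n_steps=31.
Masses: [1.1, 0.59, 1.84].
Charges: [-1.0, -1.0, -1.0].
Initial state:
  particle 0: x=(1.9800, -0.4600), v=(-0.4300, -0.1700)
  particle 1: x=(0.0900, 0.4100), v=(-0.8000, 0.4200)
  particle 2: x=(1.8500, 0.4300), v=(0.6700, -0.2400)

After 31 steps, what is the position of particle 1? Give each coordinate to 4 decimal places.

step 0: x0=(1.9800, -0.4600) x1=(0.0900, 0.4100) x2=(1.8500, 0.4300)
step 1: x0=(1.9602, -0.4693) x1=(0.0514, 0.4299) x2=(1.8816, 0.4194)
step 2: x0=(1.9409, -0.4811) x1=(0.0111, 0.4502) x2=(1.9134, 0.4103)
step 3: x0=(1.9222, -0.4956) x1=(-0.0310, 0.4708) x2=(1.9454, 0.4026)
step 4: x0=(1.9037, -0.5126) x1=(-0.0746, 0.4918) x2=(1.9778, 0.3963)
step 5: x0=(1.8854, -0.5321) x1=(-0.1198, 0.5131) x2=(2.0106, 0.3914)
step 6: x0=(1.8671, -0.5540) x1=(-0.1664, 0.5348) x2=(2.0438, 0.3878)
step 7: x0=(1.8487, -0.5782) x1=(-0.2143, 0.5569) x2=(2.0775, 0.3854)
step 8: x0=(1.8302, -0.6044) x1=(-0.2634, 0.5794) x2=(2.1117, 0.3842)
step 9: x0=(1.8115, -0.6325) x1=(-0.3137, 0.6022) x2=(2.1463, 0.3839)
step 10: x0=(1.7926, -0.6624) x1=(-0.3651, 0.6254) x2=(2.1815, 0.3847)
step 11: x0=(1.7734, -0.6939) x1=(-0.4176, 0.6489) x2=(2.2172, 0.3862)
step 12: x0=(1.7538, -0.7268) x1=(-0.4710, 0.6727) x2=(2.2533, 0.3885)
step 13: x0=(1.7340, -0.7611) x1=(-0.5253, 0.6969) x2=(2.2899, 0.3916)
step 14: x0=(1.7139, -0.7966) x1=(-0.5805, 0.7214) x2=(2.3270, 0.3952)
step 15: x0=(1.6935, -0.8332) x1=(-0.6366, 0.7462) x2=(2.3645, 0.3994)
step 16: x0=(1.6729, -0.8707) x1=(-0.6933, 0.7713) x2=(2.4024, 0.4041)
step 17: x0=(1.6520, -0.9092) x1=(-0.7509, 0.7967) x2=(2.4407, 0.4092)
step 18: x0=(1.6309, -0.9485) x1=(-0.8090, 0.8223) x2=(2.4793, 0.4148)
step 19: x0=(1.6095, -0.9886) x1=(-0.8679, 0.8483) x2=(2.5183, 0.4207)
step 20: x0=(1.5879, -1.0294) x1=(-0.9273, 0.8745) x2=(2.5576, 0.4269)
step 21: x0=(1.5662, -1.0708) x1=(-0.9873, 0.9009) x2=(2.5972, 0.4334)
step 22: x0=(1.5442, -1.1128) x1=(-1.0479, 0.9277) x2=(2.6371, 0.4403)
step 23: x0=(1.5221, -1.1553) x1=(-1.1090, 0.9546) x2=(2.6773, 0.4473)
step 24: x0=(1.4999, -1.1984) x1=(-1.1706, 0.9818) x2=(2.7177, 0.4546)
step 25: x0=(1.4774, -1.2419) x1=(-1.2326, 1.0092) x2=(2.7583, 0.4621)
step 26: x0=(1.4549, -1.2859) x1=(-1.2951, 1.0368) x2=(2.7992, 0.4698)
step 27: x0=(1.4322, -1.3302) x1=(-1.3580, 1.0646) x2=(2.8403, 0.4777)
step 28: x0=(1.4094, -1.3750) x1=(-1.4213, 1.0926) x2=(2.8815, 0.4858)
step 29: x0=(1.3865, -1.4201) x1=(-1.4850, 1.1208) x2=(2.9230, 0.4940)
step 30: x0=(1.3635, -1.4656) x1=(-1.5490, 1.1493) x2=(2.9646, 0.5023)
step 31: x0=(1.3404, -1.5113) x1=(-1.6134, 1.1778) x2=(3.0065, 0.5108)

(-1.6134, 1.1778)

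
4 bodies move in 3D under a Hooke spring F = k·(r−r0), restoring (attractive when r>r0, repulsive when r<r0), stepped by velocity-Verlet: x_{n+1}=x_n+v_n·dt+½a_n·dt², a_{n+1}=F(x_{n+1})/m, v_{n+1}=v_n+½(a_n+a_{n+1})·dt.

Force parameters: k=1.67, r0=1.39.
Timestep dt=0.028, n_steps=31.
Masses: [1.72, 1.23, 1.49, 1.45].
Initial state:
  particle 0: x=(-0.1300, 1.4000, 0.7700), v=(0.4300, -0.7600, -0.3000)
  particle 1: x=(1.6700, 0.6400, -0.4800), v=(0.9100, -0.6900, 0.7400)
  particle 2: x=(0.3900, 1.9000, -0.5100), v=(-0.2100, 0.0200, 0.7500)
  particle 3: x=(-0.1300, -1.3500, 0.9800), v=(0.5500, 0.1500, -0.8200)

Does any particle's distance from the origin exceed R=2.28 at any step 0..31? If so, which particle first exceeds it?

step 0: x0=(-0.1300, 1.4000, 0.7700) x1=(1.6700, 0.6400, -0.4800) x2=(0.3900, 1.9000, -0.5100) x3=(-0.1300, -1.3500, 0.9800)
step 1: x0=(-0.1177, 1.3781, 0.7614) x1=(1.6944, 0.6204, -0.4586) x2=(0.3841, 1.8995, -0.4886) x3=(-0.1140, -1.3438, 0.9562)
step 2: x0=(-0.1048, 1.3550, 0.7525) x1=(1.7167, 0.6004, -0.4359) x2=(0.3782, 1.8971, -0.4663) x3=(-0.0969, -1.3336, 0.9309)
step 3: x0=(-0.0913, 1.3306, 0.7433) x1=(1.7368, 0.5799, -0.4119) x2=(0.3723, 1.8925, -0.4433) x3=(-0.0786, -1.3196, 0.9040)
step 4: x0=(-0.0773, 1.3051, 0.7338) x1=(1.7548, 0.5590, -0.3867) x2=(0.3665, 1.8860, -0.4195) x3=(-0.0592, -1.3017, 0.8757)
step 5: x0=(-0.0628, 1.2784, 0.7240) x1=(1.7705, 0.5378, -0.3603) x2=(0.3608, 1.8775, -0.3951) x3=(-0.0388, -1.2802, 0.8461)
step 6: x0=(-0.0477, 1.2506, 0.7140) x1=(1.7841, 0.5163, -0.3328) x2=(0.3553, 1.8670, -0.3700) x3=(-0.0173, -1.2551, 0.8152)
step 7: x0=(-0.0321, 1.2217, 0.7038) x1=(1.7956, 0.4946, -0.3044) x2=(0.3500, 1.8546, -0.3444) x3=(0.0052, -1.2265, 0.7831)
step 8: x0=(-0.0160, 1.1917, 0.6933) x1=(1.8050, 0.4727, -0.2750) x2=(0.3449, 1.8403, -0.3183) x3=(0.0286, -1.1946, 0.7499)
step 9: x0=(0.0006, 1.1608, 0.6827) x1=(1.8123, 0.4507, -0.2447) x2=(0.3401, 1.8242, -0.2917) x3=(0.0530, -1.1595, 0.7157)
step 10: x0=(0.0176, 1.1288, 0.6720) x1=(1.8175, 0.4287, -0.2136) x2=(0.3356, 1.8063, -0.2648) x3=(0.0782, -1.1214, 0.6805)
step 11: x0=(0.0351, 1.0960, 0.6611) x1=(1.8208, 0.4066, -0.1817) x2=(0.3314, 1.7868, -0.2374) x3=(0.1042, -1.0804, 0.6446)
step 12: x0=(0.0531, 1.0622, 0.6502) x1=(1.8222, 0.3846, -0.1492) x2=(0.3275, 1.7656, -0.2099) x3=(0.1309, -1.0368, 0.6079)
step 13: x0=(0.0714, 1.0277, 0.6392) x1=(1.8217, 0.3626, -0.1162) x2=(0.3241, 1.7428, -0.1820) x3=(0.1584, -0.9907, 0.5705)
step 14: x0=(0.0902, 0.9924, 0.6281) x1=(1.8195, 0.3408, -0.0826) x2=(0.3210, 1.7186, -0.1540) x3=(0.1864, -0.9423, 0.5326)
step 15: x0=(0.1093, 0.9563, 0.6171) x1=(1.8156, 0.3192, -0.0486) x2=(0.3184, 1.6930, -0.1259) x3=(0.2151, -0.8918, 0.4942)
step 16: x0=(0.1287, 0.9196, 0.6060) x1=(1.8101, 0.2978, -0.0142) x2=(0.3161, 1.6662, -0.0977) x3=(0.2442, -0.8393, 0.4554)
step 17: x0=(0.1485, 0.8823, 0.5950) x1=(1.8031, 0.2767, 0.0205) x2=(0.3144, 1.6382, -0.0694) x3=(0.2738, -0.7853, 0.4163)
step 18: x0=(0.1686, 0.8445, 0.5840) x1=(1.7947, 0.2558, 0.0554) x2=(0.3130, 1.6091, -0.0412) x3=(0.3037, -0.7297, 0.3769)
step 19: x0=(0.1889, 0.8062, 0.5730) x1=(1.7851, 0.2354, 0.0905) x2=(0.3121, 1.5791, -0.0129) x3=(0.3339, -0.6728, 0.3373)
step 20: x0=(0.2094, 0.7674, 0.5622) x1=(1.7744, 0.2152, 0.1257) x2=(0.3117, 1.5482, 0.0152) x3=(0.3644, -0.6149, 0.2976)
step 21: x0=(0.2301, 0.7283, 0.5515) x1=(1.7626, 0.1955, 0.1610) x2=(0.3117, 1.5166, 0.0433) x3=(0.3951, -0.5562, 0.2578)
step 22: x0=(0.2510, 0.6889, 0.5410) x1=(1.7499, 0.1762, 0.1964) x2=(0.3121, 1.4844, 0.0712) x3=(0.4258, -0.4968, 0.2178)
step 23: x0=(0.2720, 0.6492, 0.5306) x1=(1.7365, 0.1574, 0.2317) x2=(0.3130, 1.4517, 0.0990) x3=(0.4567, -0.4370, 0.1778)
step 24: x0=(0.2931, 0.6093, 0.5204) x1=(1.7225, 0.1390, 0.2671) x2=(0.3142, 1.4186, 0.1266) x3=(0.4875, -0.3769, 0.1377)
step 25: x0=(0.3142, 0.5693, 0.5104) x1=(1.7080, 0.1210, 0.3024) x2=(0.3159, 1.3852, 0.1541) x3=(0.5183, -0.3167, 0.0975)
step 26: x0=(0.3354, 0.5292, 0.5008) x1=(1.6930, 0.1034, 0.3378) x2=(0.3179, 1.3516, 0.1815) x3=(0.5491, -0.2565, 0.0572)
step 27: x0=(0.3565, 0.4890, 0.4914) x1=(1.6779, 0.0862, 0.3731) x2=(0.3202, 1.3179, 0.2087) x3=(0.5798, -0.1966, 0.0166)
step 28: x0=(0.3775, 0.4487, 0.4823) x1=(1.6626, 0.0694, 0.4085) x2=(0.3228, 1.2843, 0.2358) x3=(0.6105, -0.1369, -0.0243)
step 29: x0=(0.3984, 0.4084, 0.4737) x1=(1.6472, 0.0530, 0.4439) x2=(0.3257, 1.2508, 0.2627) x3=(0.6411, -0.0775, -0.0655)
step 30: x0=(0.4190, 0.3680, 0.4655) x1=(1.6318, 0.0368, 0.4793) x2=(0.3288, 1.2175, 0.2896) x3=(0.6716, -0.0186, -0.1073)
step 31: x0=(0.4395, 0.3276, 0.4577) x1=(1.6165, 0.0209, 0.5149) x2=(0.3321, 1.1845, 0.3165) x3=(0.7022, 0.0400, -0.1497)

no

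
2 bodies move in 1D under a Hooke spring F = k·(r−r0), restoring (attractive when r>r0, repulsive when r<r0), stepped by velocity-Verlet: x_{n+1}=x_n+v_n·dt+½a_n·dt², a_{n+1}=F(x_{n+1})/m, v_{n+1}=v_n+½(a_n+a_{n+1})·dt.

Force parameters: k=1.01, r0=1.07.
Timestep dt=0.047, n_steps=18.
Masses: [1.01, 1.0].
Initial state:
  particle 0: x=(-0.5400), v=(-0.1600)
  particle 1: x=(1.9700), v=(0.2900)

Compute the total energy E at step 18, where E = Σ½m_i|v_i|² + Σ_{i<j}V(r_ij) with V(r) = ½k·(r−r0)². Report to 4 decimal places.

step 0: x0=(-0.5400) x1=(1.9700)
step 1: x0=(-0.5459) x1=(1.9820)
step 2: x0=(-0.5486) x1=(1.9908)
step 3: x0=(-0.5481) x1=(1.9963)
step 4: x0=(-0.5443) x1=(1.9985)
step 5: x0=(-0.5373) x1=(1.9974)
step 6: x0=(-0.5270) x1=(1.9931)
step 7: x0=(-0.5135) x1=(1.9855)
step 8: x0=(-0.4968) x1=(1.9747)
step 9: x0=(-0.4771) x1=(1.9608)
step 10: x0=(-0.4543) x1=(1.9438)
step 11: x0=(-0.4287) x1=(1.9239)
step 12: x0=(-0.4001) x1=(1.9011)
step 13: x0=(-0.3689) x1=(1.8756)
step 14: x0=(-0.3350) x1=(1.8475)
step 15: x0=(-0.2987) x1=(1.8168)
step 16: x0=(-0.2601) x1=(1.7839)
step 17: x0=(-0.2194) x1=(1.7488)
step 18: x0=(-0.1766) x1=(1.7116)
step 0 velocities: v0=(-0.1600) v1=(0.2900)
step 0: KE=0.0550, PE=1.0472, E=1.1021
step 18 velocities: v0=(0.9287) v1=(-0.8096)
step 18: KE=0.7633, PE=0.3381, E=1.1014

1.1014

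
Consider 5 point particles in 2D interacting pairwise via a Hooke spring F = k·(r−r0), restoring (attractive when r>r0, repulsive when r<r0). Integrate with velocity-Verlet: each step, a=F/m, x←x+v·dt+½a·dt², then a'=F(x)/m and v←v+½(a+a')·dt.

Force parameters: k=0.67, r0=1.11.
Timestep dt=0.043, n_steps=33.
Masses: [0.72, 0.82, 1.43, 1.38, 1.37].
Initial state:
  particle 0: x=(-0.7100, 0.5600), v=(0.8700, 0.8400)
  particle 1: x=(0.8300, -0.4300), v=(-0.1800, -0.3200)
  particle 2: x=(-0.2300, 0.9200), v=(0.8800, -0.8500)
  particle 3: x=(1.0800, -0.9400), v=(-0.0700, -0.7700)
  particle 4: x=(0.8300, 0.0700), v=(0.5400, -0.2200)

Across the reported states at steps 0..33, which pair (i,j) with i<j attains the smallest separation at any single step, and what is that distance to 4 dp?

step 0: x0=(-0.7100, 0.5600) x1=(0.8300, -0.4300) x2=(-0.2300, 0.9200) x3=(1.0800, -0.9400) x4=(0.8300, 0.0700)
step 1: x0=(-0.6712, 0.5947) x1=(0.8213, -0.4432) x2=(-0.1914, 0.8829) x3=(1.0764, -0.9726) x4=(0.8529, 0.0610)
step 2: x0=(-0.6298, 0.6265) x1=(0.8109, -0.4553) x2=(-0.1515, 0.8447) x3=(1.0716, -1.0040) x4=(0.8753, 0.0528)
step 3: x0=(-0.5860, 0.6554) x1=(0.7987, -0.4664) x2=(-0.1101, 0.8055) x3=(1.0656, -1.0343) x4=(0.8971, 0.0455)
step 4: x0=(-0.5400, 0.6814) x1=(0.7849, -0.4765) x2=(-0.0675, 0.7653) x3=(1.0585, -1.0634) x4=(0.9185, 0.0390)
step 5: x0=(-0.4921, 0.7046) x1=(0.7694, -0.4857) x2=(-0.0235, 0.7240) x3=(1.0504, -1.0913) x4=(0.9396, 0.0332)
step 6: x0=(-0.4423, 0.7249) x1=(0.7525, -0.4940) x2=(0.0217, 0.6818) x3=(1.0412, -1.1178) x4=(0.9604, 0.0281)
step 7: x0=(-0.3908, 0.7426) x1=(0.7341, -0.5015) x2=(0.0679, 0.6385) x3=(1.0310, -1.1431) x4=(0.9810, 0.0236)
step 8: x0=(-0.3378, 0.7578) x1=(0.7144, -0.5082) x2=(0.1152, 0.5943) x3=(1.0200, -1.1669) x4=(1.0014, 0.0197)
step 9: x0=(-0.2833, 0.7705) x1=(0.6934, -0.5143) x2=(0.1634, 0.5491) x3=(1.0080, -1.1895) x4=(1.0218, 0.0163)
step 10: x0=(-0.2275, 0.7809) x1=(0.6714, -0.5198) x2=(0.2123, 0.5031) x3=(0.9953, -1.2106) x4=(1.0422, 0.0133)
step 11: x0=(-0.1705, 0.7890) x1=(0.6483, -0.5248) x2=(0.2618, 0.4562) x3=(0.9818, -1.2304) x4=(1.0626, 0.0107)
step 12: x0=(-0.1123, 0.7949) x1=(0.6242, -0.5294) x2=(0.3118, 0.4086) x3=(0.9677, -1.2487) x4=(1.0831, 0.0083)
step 13: x0=(-0.0529, 0.7987) x1=(0.5994, -0.5337) x2=(0.3621, 0.3603) x3=(0.9530, -1.2657) x4=(1.1039, 0.0061)
step 14: x0=(0.0074, 0.8005) x1=(0.5737, -0.5377) x2=(0.4127, 0.3114) x3=(0.9378, -1.2813) x4=(1.1248, 0.0040)
step 15: x0=(0.0686, 0.8002) x1=(0.5474, -0.5416) x2=(0.4633, 0.2621) x3=(0.9221, -1.2954) x4=(1.1460, 0.0021)
step 16: x0=(0.1306, 0.7980) x1=(0.5205, -0.5455) x2=(0.5140, 0.2125) x3=(0.9060, -1.3083) x4=(1.1676, 0.0001)
step 17: x0=(0.1933, 0.7938) x1=(0.4929, -0.5493) x2=(0.5646, 0.1625) x3=(0.8896, -1.3197) x4=(1.1895, -0.0020)
step 18: x0=(0.2566, 0.7877) x1=(0.4648, -0.5533) x2=(0.6151, 0.1124) x3=(0.8730, -1.3299) x4=(1.2118, -0.0041)
step 19: x0=(0.3203, 0.7798) x1=(0.4361, -0.5573) x2=(0.6654, 0.0622) x3=(0.8562, -1.3387) x4=(1.2346, -0.0064)
step 20: x0=(0.3845, 0.7701) x1=(0.4068, -0.5615) x2=(0.7156, 0.0119) x3=(0.8393, -1.3463) x4=(1.2578, -0.0089)
step 21: x0=(0.4489, 0.7586) x1=(0.3769, -0.5658) x2=(0.7656, -0.0385) x3=(0.8223, -1.3526) x4=(1.2814, -0.0115)
step 22: x0=(0.5135, 0.7454) x1=(0.3464, -0.5700) x2=(0.8154, -0.0890) x3=(0.8054, -1.3578) x4=(1.3056, -0.0143)
step 23: x0=(0.5781, 0.7304) x1=(0.3153, -0.5741) x2=(0.8650, -0.1396) x3=(0.7885, -1.3618) x4=(1.3301, -0.0174)
step 24: x0=(0.6427, 0.7138) x1=(0.2837, -0.5780) x2=(0.9144, -0.1904) x3=(0.7718, -1.3646) x4=(1.3552, -0.0206)
step 25: x0=(0.7071, 0.6954) x1=(0.2517, -0.5816) x2=(0.9636, -0.2414) x3=(0.7552, -1.3664) x4=(1.3806, -0.0240)
step 26: x0=(0.7712, 0.6755) x1=(0.2194, -0.5847) x2=(1.0126, -0.2927) x3=(0.7388, -1.3671) x4=(1.4063, -0.0276)
step 27: x0=(0.8348, 0.6539) x1=(0.1871, -0.5872) x2=(1.0613, -0.3444) x3=(0.7226, -1.3668) x4=(1.4323, -0.0314)
step 28: x0=(0.8978, 0.6306) x1=(0.1549, -0.5891) x2=(1.1099, -0.3963) x3=(0.7068, -1.3655) x4=(1.4584, -0.0353)
step 29: x0=(0.9601, 0.6059) x1=(0.1230, -0.5902) x2=(1.1582, -0.4487) x3=(0.6913, -1.3633) x4=(1.4847, -0.0395)
step 30: x0=(1.0216, 0.5795) x1=(0.0917, -0.5905) x2=(1.2063, -0.5014) x3=(0.6761, -1.3601) x4=(1.5109, -0.0439)
step 31: x0=(1.0820, 0.5516) x1=(0.0612, -0.5899) x2=(1.2542, -0.5544) x3=(0.6613, -1.3560) x4=(1.5370, -0.0486)
step 32: x0=(1.1413, 0.5223) x1=(0.0318, -0.5885) x2=(1.3018, -0.6078) x3=(0.6470, -1.3510) x4=(1.5629, -0.0536)
step 33: x0=(1.1993, 0.4915) x1=(0.0037, -0.5861) x2=(1.3492, -0.6614) x3=(0.6330, -1.3450) x4=(1.5886, -0.0590)

pair (0,2), distance 0.4659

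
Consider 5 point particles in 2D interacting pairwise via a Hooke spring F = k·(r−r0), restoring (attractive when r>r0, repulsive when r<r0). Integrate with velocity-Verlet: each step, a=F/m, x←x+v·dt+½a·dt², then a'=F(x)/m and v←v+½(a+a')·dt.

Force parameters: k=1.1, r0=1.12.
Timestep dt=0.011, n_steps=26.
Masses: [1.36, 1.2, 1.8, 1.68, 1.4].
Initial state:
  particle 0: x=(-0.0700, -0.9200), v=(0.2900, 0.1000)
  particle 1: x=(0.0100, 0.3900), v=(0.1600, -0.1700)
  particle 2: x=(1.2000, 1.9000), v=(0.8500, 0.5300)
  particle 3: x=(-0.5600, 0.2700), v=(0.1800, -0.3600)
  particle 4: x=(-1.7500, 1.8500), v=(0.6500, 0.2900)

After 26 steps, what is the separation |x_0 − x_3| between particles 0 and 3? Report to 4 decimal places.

1.0954

step 0: x0=(-0.0700, -0.9200) x1=(0.0100, 0.3900) x2=(1.2000, 1.9000) x3=(-0.5600, 0.2700) x4=(-1.7500, 1.8500)
step 1: x0=(-0.0668, -0.9187) x1=(0.0118, 0.3882) x2=(1.2092, 1.9057) x3=(-0.5580, 0.2661) x4=(-1.7426, 1.8530)
step 2: x0=(-0.0637, -0.9170) x1=(0.0135, 0.3865) x2=(1.2181, 1.9112) x3=(-0.5560, 0.2623) x4=(-1.7349, 1.8558)
step 3: x0=(-0.0606, -0.9150) x1=(0.0153, 0.3850) x2=(1.2267, 1.9164) x3=(-0.5541, 0.2586) x4=(-1.7267, 1.8582)
step 4: x0=(-0.0575, -0.9125) x1=(0.0172, 0.3837) x2=(1.2350, 1.9213) x3=(-0.5521, 0.2550) x4=(-1.7181, 1.8603)
step 5: x0=(-0.0544, -0.9097) x1=(0.0190, 0.3825) x2=(1.2430, 1.9260) x3=(-0.5501, 0.2515) x4=(-1.7091, 1.8621)
step 6: x0=(-0.0514, -0.9064) x1=(0.0208, 0.3814) x2=(1.2506, 1.9305) x3=(-0.5482, 0.2481) x4=(-1.6997, 1.8636)
step 7: x0=(-0.0484, -0.9028) x1=(0.0227, 0.3805) x2=(1.2580, 1.9347) x3=(-0.5462, 0.2448) x4=(-1.6899, 1.8648)
step 8: x0=(-0.0455, -0.8988) x1=(0.0246, 0.3798) x2=(1.2650, 1.9386) x3=(-0.5442, 0.2417) x4=(-1.6797, 1.8657)
step 9: x0=(-0.0425, -0.8945) x1=(0.0265, 0.3792) x2=(1.2718, 1.9423) x3=(-0.5422, 0.2386) x4=(-1.6690, 1.8663)
step 10: x0=(-0.0396, -0.8897) x1=(0.0284, 0.3787) x2=(1.2782, 1.9457) x3=(-0.5402, 0.2357) x4=(-1.6580, 1.8666)
step 11: x0=(-0.0367, -0.8846) x1=(0.0304, 0.3784) x2=(1.2843, 1.9489) x3=(-0.5383, 0.2329) x4=(-1.6466, 1.8666)
step 12: x0=(-0.0339, -0.8791) x1=(0.0323, 0.3783) x2=(1.2901, 1.9518) x3=(-0.5363, 0.2301) x4=(-1.6348, 1.8663)
step 13: x0=(-0.0310, -0.8732) x1=(0.0343, 0.3784) x2=(1.2956, 1.9545) x3=(-0.5343, 0.2275) x4=(-1.6225, 1.8656)
step 14: x0=(-0.0282, -0.8669) x1=(0.0364, 0.3786) x2=(1.3008, 1.9568) x3=(-0.5323, 0.2251) x4=(-1.6099, 1.8647)
step 15: x0=(-0.0254, -0.8603) x1=(0.0384, 0.3789) x2=(1.3057, 1.9590) x3=(-0.5303, 0.2227) x4=(-1.5969, 1.8635)
step 16: x0=(-0.0226, -0.8533) x1=(0.0405, 0.3794) x2=(1.3102, 1.9608) x3=(-0.5283, 0.2204) x4=(-1.5836, 1.8620)
step 17: x0=(-0.0198, -0.8460) x1=(0.0426, 0.3801) x2=(1.3145, 1.9624) x3=(-0.5262, 0.2183) x4=(-1.5698, 1.8601)
step 18: x0=(-0.0171, -0.8383) x1=(0.0448, 0.3810) x2=(1.3184, 1.9638) x3=(-0.5242, 0.2163) x4=(-1.5556, 1.8580)
step 19: x0=(-0.0143, -0.8302) x1=(0.0470, 0.3820) x2=(1.3220, 1.9648) x3=(-0.5222, 0.2144) x4=(-1.5411, 1.8556)
step 20: x0=(-0.0116, -0.8218) x1=(0.0492, 0.3831) x2=(1.3253, 1.9657) x3=(-0.5201, 0.2126) x4=(-1.5262, 1.8529)
step 21: x0=(-0.0089, -0.8130) x1=(0.0515, 0.3845) x2=(1.3283, 1.9662) x3=(-0.5181, 0.2109) x4=(-1.5110, 1.8500)
step 22: x0=(-0.0062, -0.8039) x1=(0.0537, 0.3860) x2=(1.3310, 1.9665) x3=(-0.5160, 0.2094) x4=(-1.4953, 1.8467)
step 23: x0=(-0.0035, -0.7944) x1=(0.0561, 0.3876) x2=(1.3334, 1.9665) x3=(-0.5139, 0.2079) x4=(-1.4794, 1.8431)
step 24: x0=(-0.0008, -0.7846) x1=(0.0584, 0.3895) x2=(1.3355, 1.9663) x3=(-0.5118, 0.2066) x4=(-1.4630, 1.8393)
step 25: x0=(0.0019, -0.7744) x1=(0.0608, 0.3915) x2=(1.3373, 1.9658) x3=(-0.5097, 0.2054) x4=(-1.4463, 1.8352)
step 26: x0=(0.0046, -0.7640) x1=(0.0633, 0.3936) x2=(1.3387, 1.9651) x3=(-0.5076, 0.2043) x4=(-1.4293, 1.8308)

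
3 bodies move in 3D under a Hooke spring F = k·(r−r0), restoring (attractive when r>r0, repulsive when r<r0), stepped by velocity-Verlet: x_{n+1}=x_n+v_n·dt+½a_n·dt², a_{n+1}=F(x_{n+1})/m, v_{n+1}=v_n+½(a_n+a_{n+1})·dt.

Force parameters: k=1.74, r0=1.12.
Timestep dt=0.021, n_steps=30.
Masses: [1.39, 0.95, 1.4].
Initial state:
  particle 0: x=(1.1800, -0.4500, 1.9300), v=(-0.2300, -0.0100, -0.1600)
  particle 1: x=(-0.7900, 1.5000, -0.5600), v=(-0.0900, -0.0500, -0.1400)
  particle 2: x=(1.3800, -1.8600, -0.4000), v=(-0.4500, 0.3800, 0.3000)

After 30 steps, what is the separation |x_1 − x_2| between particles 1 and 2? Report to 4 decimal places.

step 0: x0=(1.1800, -0.4500, 1.9300) x1=(-0.7900, 1.5000, -0.5600) x2=(1.3800, -1.8600, -0.4000)
step 1: x0=(1.1748, -0.4501, 1.9258) x1=(-0.7907, 1.4974, -0.5622) x2=(1.3701, -1.8511, -0.3934)
step 2: x0=(1.1689, -0.4498, 1.9198) x1=(-0.7890, 1.4918, -0.5629) x2=(1.3593, -1.8405, -0.3860)
step 3: x0=(1.1624, -0.4493, 1.9122) x1=(-0.7850, 1.4831, -0.5621) x2=(1.3475, -1.8281, -0.3780)
step 4: x0=(1.1551, -0.4485, 1.9029) x1=(-0.7787, 1.4715, -0.5597) x2=(1.3349, -1.8139, -0.3694)
step 5: x0=(1.1472, -0.4473, 1.8919) x1=(-0.7700, 1.4569, -0.5559) x2=(1.3214, -1.7981, -0.3601)
step 6: x0=(1.1386, -0.4459, 1.8793) x1=(-0.7591, 1.4393, -0.5507) x2=(1.3070, -1.7805, -0.3501)
step 7: x0=(1.1293, -0.4442, 1.8650) x1=(-0.7460, 1.4189, -0.5439) x2=(1.2918, -1.7613, -0.3396)
step 8: x0=(1.1193, -0.4421, 1.8491) x1=(-0.7306, 1.3956, -0.5357) x2=(1.2757, -1.7405, -0.3284)
step 9: x0=(1.1087, -0.4398, 1.8317) x1=(-0.7131, 1.3695, -0.5260) x2=(1.2588, -1.7180, -0.3167)
step 10: x0=(1.0975, -0.4372, 1.8127) x1=(-0.6935, 1.3407, -0.5150) x2=(1.2411, -1.6940, -0.3044)
step 11: x0=(1.0856, -0.4343, 1.7922) x1=(-0.6718, 1.3092, -0.5025) x2=(1.2227, -1.6685, -0.2915)
step 12: x0=(1.0732, -0.4311, 1.7703) x1=(-0.6481, 1.2752, -0.4888) x2=(1.2035, -1.6415, -0.2781)
step 13: x0=(1.0601, -0.4277, 1.7469) x1=(-0.6226, 1.2386, -0.4736) x2=(1.1835, -1.6130, -0.2642)
step 14: x0=(1.0465, -0.4240, 1.7221) x1=(-0.5951, 1.1997, -0.4572) x2=(1.1629, -1.5832, -0.2498)
step 15: x0=(1.0323, -0.4201, 1.6960) x1=(-0.5658, 1.1584, -0.4396) x2=(1.1416, -1.5520, -0.2349)
step 16: x0=(1.0176, -0.4159, 1.6687) x1=(-0.5349, 1.1148, -0.4207) x2=(1.1197, -1.5196, -0.2195)
step 17: x0=(1.0024, -0.4114, 1.6400) x1=(-0.5022, 1.0691, -0.4007) x2=(1.0971, -1.4859, -0.2037)
step 18: x0=(0.9866, -0.4068, 1.6103) x1=(-0.4680, 1.0214, -0.3795) x2=(1.0740, -1.4511, -0.1875)
step 19: x0=(0.9705, -0.4019, 1.5793) x1=(-0.4324, 0.9718, -0.3573) x2=(1.0503, -1.4152, -0.1710)
step 20: x0=(0.9538, -0.3969, 1.5474) x1=(-0.3953, 0.9203, -0.3341) x2=(1.0262, -1.3782, -0.1540)
step 21: x0=(0.9368, -0.3916, 1.5144) x1=(-0.3569, 0.8671, -0.3099) x2=(1.0015, -1.3403, -0.1367)
step 22: x0=(0.9194, -0.3862, 1.4804) x1=(-0.3174, 0.8123, -0.2848) x2=(0.9764, -1.3014, -0.1191)
step 23: x0=(0.9016, -0.3806, 1.4456) x1=(-0.2767, 0.7561, -0.2588) x2=(0.9509, -1.2618, -0.1012)
step 24: x0=(0.8835, -0.3748, 1.4100) x1=(-0.2349, 0.6985, -0.2320) x2=(0.9251, -1.2213, -0.0830)
step 25: x0=(0.8651, -0.3690, 1.3736) x1=(-0.1923, 0.6397, -0.2046) x2=(0.8989, -1.1802, -0.0646)
step 26: x0=(0.8464, -0.3630, 1.3366) x1=(-0.1488, 0.5798, -0.1764) x2=(0.8724, -1.1385, -0.0459)
step 27: x0=(0.8274, -0.3568, 1.2989) x1=(-0.1046, 0.5190, -0.1477) x2=(0.8457, -1.0962, -0.0271)
step 28: x0=(0.8083, -0.3506, 1.2608) x1=(-0.0598, 0.4574, -0.1184) x2=(0.8188, -1.0535, -0.0081)
step 29: x0=(0.7890, -0.3444, 1.2222) x1=(-0.0144, 0.3950, -0.0886) x2=(0.7917, -1.0104, 0.0110)
step 30: x0=(0.7695, -0.3380, 1.1832) x1=(0.0314, 0.3321, -0.0585) x2=(0.7644, -0.9669, 0.0303)

1.4942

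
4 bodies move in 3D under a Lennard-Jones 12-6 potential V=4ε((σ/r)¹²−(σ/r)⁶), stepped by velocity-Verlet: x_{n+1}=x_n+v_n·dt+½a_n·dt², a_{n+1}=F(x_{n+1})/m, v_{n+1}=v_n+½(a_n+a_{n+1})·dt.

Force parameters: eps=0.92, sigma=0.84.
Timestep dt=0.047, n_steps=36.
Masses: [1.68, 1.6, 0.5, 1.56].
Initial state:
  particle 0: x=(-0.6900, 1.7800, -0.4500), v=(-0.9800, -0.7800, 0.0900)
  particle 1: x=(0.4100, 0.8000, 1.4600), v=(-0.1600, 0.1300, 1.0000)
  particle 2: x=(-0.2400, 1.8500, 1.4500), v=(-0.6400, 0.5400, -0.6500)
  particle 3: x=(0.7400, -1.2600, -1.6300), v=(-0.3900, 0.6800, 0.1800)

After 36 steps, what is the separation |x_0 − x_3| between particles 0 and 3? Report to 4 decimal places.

step 0: x0=(-0.6900, 1.7800, -0.4500) x1=(0.4100, 0.8000, 1.4600) x2=(-0.2400, 1.8500, 1.4500) x3=(0.7400, -1.2600, -1.6300)
step 1: x0=(-0.7360, 1.7433, -0.4457) x1=(0.4020, 0.8069, 1.5070) x2=(-0.2685, 1.8727, 1.4193) x3=(0.7217, -1.2280, -1.6215)
step 2: x0=(-0.7821, 1.7067, -0.4413) x1=(0.3930, 0.8154, 1.5538) x2=(-0.2941, 1.8907, 1.3887) x3=(0.7033, -1.1961, -1.6131)
step 3: x0=(-0.8280, 1.6700, -0.4368) x1=(0.3832, 0.8251, 1.6005) x2=(-0.3171, 1.9045, 1.3584) x3=(0.6850, -1.1641, -1.6046)
step 4: x0=(-0.8740, 1.6334, -0.4322) x1=(0.3726, 0.8360, 1.6468) x2=(-0.3379, 1.9146, 1.3284) x3=(0.6667, -1.1321, -1.5961)
step 5: x0=(-0.9198, 1.5967, -0.4274) x1=(0.3614, 0.8479, 1.6929) x2=(-0.3566, 1.9213, 1.2991) x3=(0.6483, -1.1002, -1.5877)
step 6: x0=(-0.9657, 1.5601, -0.4225) x1=(0.3495, 0.8607, 1.7385) x2=(-0.3735, 1.9250, 1.2704) x3=(0.6300, -1.0682, -1.5792)
step 7: x0=(-1.0115, 1.5235, -0.4174) x1=(0.3371, 0.8744, 1.7839) x2=(-0.3888, 1.9260, 1.2424) x3=(0.6117, -1.0362, -1.5707)
step 8: x0=(-1.0572, 1.4869, -0.4122) x1=(0.3241, 0.8888, 1.8288) x2=(-0.4026, 1.9244, 1.2152) x3=(0.5933, -1.0042, -1.5623)
step 9: x0=(-1.1028, 1.4504, -0.4068) x1=(0.3107, 0.9038, 1.8733) x2=(-0.4151, 1.9207, 1.1887) x3=(0.5750, -0.9723, -1.5538)
step 10: x0=(-1.1484, 1.4139, -0.4013) x1=(0.2968, 0.9195, 1.9174) x2=(-0.4264, 1.9149, 1.1630) x3=(0.5566, -0.9403, -1.5453)
step 11: x0=(-1.1940, 1.3774, -0.3957) x1=(0.2826, 0.9357, 1.9612) x2=(-0.4368, 1.9073, 1.1381) x3=(0.5383, -0.9083, -1.5368)
step 12: x0=(-1.2394, 1.3410, -0.3899) x1=(0.2680, 0.9523, 2.0045) x2=(-0.4464, 1.8980, 1.1139) x3=(0.5200, -0.8763, -1.5283)
step 13: x0=(-1.2847, 1.3047, -0.3839) x1=(0.2532, 0.9694, 2.0474) x2=(-0.4552, 1.8873, 1.0905) x3=(0.5016, -0.8443, -1.5199)
step 14: x0=(-1.3300, 1.2684, -0.3778) x1=(0.2380, 0.9868, 2.0900) x2=(-0.4634, 1.8752, 1.0678) x3=(0.4832, -0.8123, -1.5114)
step 15: x0=(-1.3752, 1.2321, -0.3716) x1=(0.2226, 1.0045, 2.1322) x2=(-0.4711, 1.8620, 1.0458) x3=(0.4649, -0.7803, -1.5029)
step 16: x0=(-1.4203, 1.1959, -0.3652) x1=(0.2070, 1.0224, 2.1740) x2=(-0.4784, 1.8477, 1.0243) x3=(0.4465, -0.7483, -1.4944)
step 17: x0=(-1.4653, 1.1598, -0.3587) x1=(0.1912, 1.0406, 2.2156) x2=(-0.4854, 1.8325, 1.0035) x3=(0.4282, -0.7163, -1.4859)
step 18: x0=(-1.5102, 1.1237, -0.3521) x1=(0.1752, 1.0590, 2.2568) x2=(-0.4921, 1.8165, 0.9832) x3=(0.4098, -0.6842, -1.4774)
step 19: x0=(-1.5550, 1.0876, -0.3454) x1=(0.1591, 1.0776, 2.2978) x2=(-0.4987, 1.7998, 0.9634) x3=(0.3914, -0.6522, -1.4689)
step 20: x0=(-1.5998, 1.0517, -0.3385) x1=(0.1428, 1.0962, 2.3385) x2=(-0.5052, 1.7824, 0.9440) x3=(0.3730, -0.6202, -1.4604)
step 21: x0=(-1.6444, 1.0157, -0.3316) x1=(0.1265, 1.1150, 2.3790) x2=(-0.5116, 1.7645, 0.9250) x3=(0.3547, -0.5881, -1.4518)
step 22: x0=(-1.6890, 0.9798, -0.3246) x1=(0.1100, 1.1339, 2.4193) x2=(-0.5180, 1.7462, 0.9063) x3=(0.3363, -0.5561, -1.4433)
step 23: x0=(-1.7334, 0.9440, -0.3174) x1=(0.0935, 1.1529, 2.4594) x2=(-0.5245, 1.7274, 0.8880) x3=(0.3179, -0.5240, -1.4348)
step 24: x0=(-1.7778, 0.9082, -0.3103) x1=(0.0769, 1.1719, 2.4994) x2=(-0.5310, 1.7082, 0.8698) x3=(0.2995, -0.4920, -1.4263)
step 25: x0=(-1.8221, 0.8725, -0.3030) x1=(0.0603, 1.1909, 2.5392) x2=(-0.5376, 1.6888, 0.8519) x3=(0.2810, -0.4599, -1.4177)
step 26: x0=(-1.8663, 0.8368, -0.2957) x1=(0.0436, 1.2100, 2.5789) x2=(-0.5443, 1.6690, 0.8341) x3=(0.2626, -0.4279, -1.4092)
step 27: x0=(-1.9104, 0.8011, -0.2883) x1=(0.0269, 1.2291, 2.6184) x2=(-0.5511, 1.6490, 0.8165) x3=(0.2442, -0.3958, -1.4006)
step 28: x0=(-1.9545, 0.7655, -0.2809) x1=(0.0102, 1.2483, 2.6579) x2=(-0.5580, 1.6288, 0.7990) x3=(0.2258, -0.3637, -1.3921)
step 29: x0=(-1.9985, 0.7299, -0.2734) x1=(-0.0066, 1.2675, 2.6973) x2=(-0.5651, 1.6084, 0.7816) x3=(0.2073, -0.3316, -1.3835)
step 30: x0=(-2.0424, 0.6944, -0.2659) x1=(-0.0234, 1.2866, 2.7366) x2=(-0.5723, 1.5879, 0.7643) x3=(0.1888, -0.2995, -1.3749)
step 31: x0=(-2.0863, 0.6588, -0.2583) x1=(-0.0402, 1.3058, 2.7758) x2=(-0.5796, 1.5671, 0.7470) x3=(0.1704, -0.2674, -1.3663)
step 32: x0=(-2.1300, 0.6233, -0.2508) x1=(-0.0570, 1.3250, 2.8150) x2=(-0.5870, 1.5462, 0.7298) x3=(0.1519, -0.2353, -1.3578)
step 33: x0=(-2.1738, 0.5879, -0.2431) x1=(-0.0739, 1.3442, 2.8541) x2=(-0.5946, 1.5252, 0.7126) x3=(0.1334, -0.2031, -1.3492)
step 34: x0=(-2.2175, 0.5524, -0.2355) x1=(-0.0907, 1.3634, 2.8932) x2=(-0.6023, 1.5041, 0.6954) x3=(0.1149, -0.1710, -1.3405)
step 35: x0=(-2.2611, 0.5170, -0.2278) x1=(-0.1076, 1.3826, 2.9323) x2=(-0.6101, 1.4828, 0.6782) x3=(0.0964, -0.1389, -1.3319)
step 36: x0=(-2.3046, 0.4816, -0.2202) x1=(-0.1245, 1.4018, 2.9714) x2=(-0.6180, 1.4615, 0.6609) x3=(0.0778, -0.1067, -1.3233)

2.6906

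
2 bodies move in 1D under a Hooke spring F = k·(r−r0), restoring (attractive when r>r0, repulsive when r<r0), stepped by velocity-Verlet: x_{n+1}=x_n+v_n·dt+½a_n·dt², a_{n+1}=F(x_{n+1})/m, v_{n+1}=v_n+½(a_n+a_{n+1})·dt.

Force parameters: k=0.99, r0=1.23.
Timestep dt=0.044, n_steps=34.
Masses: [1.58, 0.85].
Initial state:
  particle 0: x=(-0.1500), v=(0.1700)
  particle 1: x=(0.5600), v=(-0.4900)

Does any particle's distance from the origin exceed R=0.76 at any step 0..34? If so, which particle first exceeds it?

no

step 0: x0=(-0.1500) x1=(0.5600)
step 1: x0=(-0.1428) x1=(0.5390)
step 2: x0=(-0.1363) x1=(0.5193)
step 3: x0=(-0.1305) x1=(0.5008)
step 4: x0=(-0.1255) x1=(0.4838)
step 5: x0=(-0.1211) x1=(0.4681)
step 6: x0=(-0.1176) x1=(0.4538)
step 7: x0=(-0.1148) x1=(0.4410)
step 8: x0=(-0.1129) x1=(0.4298)
step 9: x0=(-0.1118) x1=(0.4201)
step 10: x0=(-0.1116) x1=(0.4120)
step 11: x0=(-0.1122) x1=(0.4055)
step 12: x0=(-0.1136) x1=(0.4005)
step 13: x0=(-0.1160) x1=(0.3972)
step 14: x0=(-0.1192) x1=(0.3956)
step 15: x0=(-0.1233) x1=(0.3955)
step 16: x0=(-0.1282) x1=(0.3970)
step 17: x0=(-0.1340) x1=(0.4001)
step 18: x0=(-0.1406) x1=(0.4048)
step 19: x0=(-0.1481) x1=(0.4110)
step 20: x0=(-0.1564) x1=(0.4188)
step 21: x0=(-0.1655) x1=(0.4280)
step 22: x0=(-0.1753) x1=(0.4386)
step 23: x0=(-0.1859) x1=(0.4507)
step 24: x0=(-0.1972) x1=(0.4641)
step 25: x0=(-0.2092) x1=(0.4787)
step 26: x0=(-0.2219) x1=(0.4946)
step 27: x0=(-0.2352) x1=(0.5117)
step 28: x0=(-0.2491) x1=(0.5298)
step 29: x0=(-0.2635) x1=(0.5489)
step 30: x0=(-0.2784) x1=(0.5690)
step 31: x0=(-0.2938) x1=(0.5900)
step 32: x0=(-0.3096) x1=(0.6117)
step 33: x0=(-0.3258) x1=(0.6341)
step 34: x0=(-0.3423) x1=(0.6572)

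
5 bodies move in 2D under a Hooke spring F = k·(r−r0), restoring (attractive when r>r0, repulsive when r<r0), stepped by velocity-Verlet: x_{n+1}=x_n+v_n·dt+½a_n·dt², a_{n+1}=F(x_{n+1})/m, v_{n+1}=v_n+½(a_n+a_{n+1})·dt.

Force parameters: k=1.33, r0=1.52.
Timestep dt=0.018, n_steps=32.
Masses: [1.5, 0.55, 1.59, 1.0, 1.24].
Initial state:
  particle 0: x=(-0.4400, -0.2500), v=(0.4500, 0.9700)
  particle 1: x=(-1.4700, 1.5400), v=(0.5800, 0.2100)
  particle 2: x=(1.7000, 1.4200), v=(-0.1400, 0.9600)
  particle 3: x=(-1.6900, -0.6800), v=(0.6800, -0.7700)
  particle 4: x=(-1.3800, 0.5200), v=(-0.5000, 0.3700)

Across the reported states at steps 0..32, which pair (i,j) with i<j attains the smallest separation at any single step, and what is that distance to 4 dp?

step 0: x0=(-0.4400, -0.2500) x1=(-1.4700, 1.5400) x2=(1.7000, 1.4200) x3=(-1.6900, -0.6800) x4=(-1.3800, 0.5200)
step 1: x0=(-0.4317, -0.2324) x1=(-1.4589, 1.5435) x2=(1.6966, 1.4369) x3=(-1.6773, -0.6935) x4=(-1.3887, 0.5267)
step 2: x0=(-0.4232, -0.2145) x1=(-1.4463, 1.5464) x2=(1.6915, 1.4532) x3=(-1.6639, -0.7063) x4=(-1.3970, 0.5336)
step 3: x0=(-0.4143, -0.1962) x1=(-1.4323, 1.5487) x2=(1.6848, 1.4688) x3=(-1.6496, -0.7183) x4=(-1.4047, 0.5406)
step 4: x0=(-0.4051, -0.1777) x1=(-1.4170, 1.5505) x2=(1.6763, 1.4837) x3=(-1.6344, -0.7295) x4=(-1.4119, 0.5478)
step 5: x0=(-0.3957, -0.1589) x1=(-1.4003, 1.5517) x2=(1.6662, 1.4980) x3=(-1.6185, -0.7399) x4=(-1.4186, 0.5551)
step 6: x0=(-0.3859, -0.1398) x1=(-1.3823, 1.5524) x2=(1.6544, 1.5115) x3=(-1.6017, -0.7495) x4=(-1.4248, 0.5625)
step 7: x0=(-0.3758, -0.1203) x1=(-1.3629, 1.5526) x2=(1.6410, 1.5243) x3=(-1.5840, -0.7583) x4=(-1.4305, 0.5700)
step 8: x0=(-0.3655, -0.1007) x1=(-1.3422, 1.5523) x2=(1.6260, 1.5365) x3=(-1.5656, -0.7663) x4=(-1.4357, 0.5776)
step 9: x0=(-0.3549, -0.0807) x1=(-1.3203, 1.5515) x2=(1.6094, 1.5479) x3=(-1.5464, -0.7734) x4=(-1.4405, 0.5853)
step 10: x0=(-0.3440, -0.0605) x1=(-1.2971, 1.5502) x2=(1.5913, 1.5587) x3=(-1.5263, -0.7796) x4=(-1.4447, 0.5931)
step 11: x0=(-0.3329, -0.0400) x1=(-1.2727, 1.5484) x2=(1.5716, 1.5687) x3=(-1.5054, -0.7850) x4=(-1.4486, 0.6010)
step 12: x0=(-0.3215, -0.0192) x1=(-1.2471, 1.5463) x2=(1.5505, 1.5780) x3=(-1.4838, -0.7894) x4=(-1.4520, 0.6089)
step 13: x0=(-0.3099, 0.0017) x1=(-1.2204, 1.5437) x2=(1.5279, 1.5867) x3=(-1.4613, -0.7930) x4=(-1.4549, 0.6169)
step 14: x0=(-0.2980, 0.0229) x1=(-1.1925, 1.5408) x2=(1.5038, 1.5946) x3=(-1.4381, -0.7957) x4=(-1.4575, 0.6250)
step 15: x0=(-0.2859, 0.0443) x1=(-1.1636, 1.5375) x2=(1.4784, 1.6019) x3=(-1.4142, -0.7975) x4=(-1.4596, 0.6331)
step 16: x0=(-0.2735, 0.0660) x1=(-1.1337, 1.5338) x2=(1.4516, 1.6085) x3=(-1.3895, -0.7984) x4=(-1.4614, 0.6413)
step 17: x0=(-0.2609, 0.0878) x1=(-1.1027, 1.5298) x2=(1.4236, 1.6144) x3=(-1.3640, -0.7984) x4=(-1.4627, 0.6495)
step 18: x0=(-0.2482, 0.1098) x1=(-1.0708, 1.5256) x2=(1.3942, 1.6197) x3=(-1.3379, -0.7975) x4=(-1.4637, 0.6577)
step 19: x0=(-0.2352, 0.1319) x1=(-1.0380, 1.5210) x2=(1.3637, 1.6243) x3=(-1.3111, -0.7956) x4=(-1.4644, 0.6660)
step 20: x0=(-0.2220, 0.1542) x1=(-1.0044, 1.5162) x2=(1.3320, 1.6283) x3=(-1.2836, -0.7929) x4=(-1.4647, 0.6743)
step 21: x0=(-0.2086, 0.1766) x1=(-0.9700, 1.5111) x2=(1.2991, 1.6316) x3=(-1.2554, -0.7893) x4=(-1.4647, 0.6827)
step 22: x0=(-0.1951, 0.1992) x1=(-0.9348, 1.5058) x2=(1.2652, 1.6344) x3=(-1.2266, -0.7848) x4=(-1.4644, 0.6910)
step 23: x0=(-0.1814, 0.2219) x1=(-0.8990, 1.5003) x2=(1.2303, 1.6365) x3=(-1.1971, -0.7794) x4=(-1.4638, 0.6994)
step 24: x0=(-0.1675, 0.2446) x1=(-0.8625, 1.4946) x2=(1.1944, 1.6380) x3=(-1.1671, -0.7731) x4=(-1.4629, 0.7078)
step 25: x0=(-0.1534, 0.2674) x1=(-0.8254, 1.4887) x2=(1.1576, 1.6390) x3=(-1.1365, -0.7659) x4=(-1.4617, 0.7163)
step 26: x0=(-0.1392, 0.2903) x1=(-0.7879, 1.4827) x2=(1.1200, 1.6394) x3=(-1.1053, -0.7579) x4=(-1.4603, 0.7247)
step 27: x0=(-0.1249, 0.3132) x1=(-0.7499, 1.4765) x2=(1.0815, 1.6393) x3=(-1.0736, -0.7491) x4=(-1.4587, 0.7332)
step 28: x0=(-0.1104, 0.3361) x1=(-0.7116, 1.4702) x2=(1.0423, 1.6387) x3=(-1.0414, -0.7394) x4=(-1.4568, 0.7417)
step 29: x0=(-0.0959, 0.3590) x1=(-0.6730, 1.4638) x2=(1.0024, 1.6376) x3=(-1.0088, -0.7290) x4=(-1.4547, 0.7502)
step 30: x0=(-0.0812, 0.3819) x1=(-0.6342, 1.4573) x2=(0.9619, 1.6360) x3=(-0.9756, -0.7177) x4=(-1.4524, 0.7587)
step 31: x0=(-0.0663, 0.4048) x1=(-0.5952, 1.4507) x2=(0.9208, 1.6340) x3=(-0.9421, -0.7056) x4=(-1.4500, 0.7673)
step 32: x0=(-0.0514, 0.4276) x1=(-0.5562, 1.4440) x2=(0.8792, 1.6316) x3=(-0.9081, -0.6928) x4=(-1.4473, 0.7759)

pair (1,4), distance 0.9508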